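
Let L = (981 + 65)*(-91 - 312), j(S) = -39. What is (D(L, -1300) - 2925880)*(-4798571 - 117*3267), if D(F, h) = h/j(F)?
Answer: 45474767007400/3 ≈ 1.5158e+13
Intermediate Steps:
L = -421538 (L = 1046*(-403) = -421538)
D(F, h) = -h/39 (D(F, h) = h/(-39) = h*(-1/39) = -h/39)
(D(L, -1300) - 2925880)*(-4798571 - 117*3267) = (-1/39*(-1300) - 2925880)*(-4798571 - 117*3267) = (100/3 - 2925880)*(-4798571 - 382239) = -8777540/3*(-5180810) = 45474767007400/3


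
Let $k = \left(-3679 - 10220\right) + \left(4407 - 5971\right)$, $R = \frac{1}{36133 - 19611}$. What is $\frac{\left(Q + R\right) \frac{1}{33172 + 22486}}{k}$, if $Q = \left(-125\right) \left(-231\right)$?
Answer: $- \frac{28063103}{836440491964} \approx -3.3551 \cdot 10^{-5}$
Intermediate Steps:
$R = \frac{1}{16522} \approx 6.0525 \cdot 10^{-5}$
$Q = 28875$
$k = -15463$ ($k = -13899 - 1564 = -15463$)
$\frac{\left(Q + R\right) \frac{1}{33172 + 22486}}{k} = \frac{\left(28875 + \frac{1}{16522}\right) \frac{1}{33172 + 22486}}{-15463} = \frac{477072751}{16522 \cdot 55658} \left(- \frac{1}{15463}\right) = \frac{477072751}{16522} \cdot \frac{1}{55658} \left(- \frac{1}{15463}\right) = \frac{28063103}{54093028} \left(- \frac{1}{15463}\right) = - \frac{28063103}{836440491964}$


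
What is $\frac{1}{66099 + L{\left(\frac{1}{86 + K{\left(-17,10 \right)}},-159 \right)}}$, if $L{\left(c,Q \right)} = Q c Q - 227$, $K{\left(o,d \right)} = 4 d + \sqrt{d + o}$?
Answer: $\frac{1049430382}{69338546316097} + \frac{25281 i \sqrt{7}}{69338546316097} \approx 1.5135 \cdot 10^{-5} + 9.6465 \cdot 10^{-10} i$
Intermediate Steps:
$K{\left(o,d \right)} = \sqrt{d + o} + 4 d$
$L{\left(c,Q \right)} = -227 + c Q^{2}$ ($L{\left(c,Q \right)} = c Q^{2} - 227 = -227 + c Q^{2}$)
$\frac{1}{66099 + L{\left(\frac{1}{86 + K{\left(-17,10 \right)}},-159 \right)}} = \frac{1}{66099 - \left(227 - \frac{\left(-159\right)^{2}}{86 + \left(\sqrt{10 - 17} + 4 \cdot 10\right)}\right)} = \frac{1}{66099 - \left(227 - \frac{1}{86 + \left(\sqrt{-7} + 40\right)} 25281\right)} = \frac{1}{66099 - \left(227 - \frac{1}{86 + \left(i \sqrt{7} + 40\right)} 25281\right)} = \frac{1}{66099 - \left(227 - \frac{1}{86 + \left(40 + i \sqrt{7}\right)} 25281\right)} = \frac{1}{66099 - \left(227 - \frac{1}{126 + i \sqrt{7}} \cdot 25281\right)} = \frac{1}{66099 - \left(227 - \frac{25281}{126 + i \sqrt{7}}\right)} = \frac{1}{65872 + \frac{25281}{126 + i \sqrt{7}}}$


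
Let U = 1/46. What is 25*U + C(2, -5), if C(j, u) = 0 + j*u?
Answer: -435/46 ≈ -9.4565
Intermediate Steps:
C(j, u) = j*u
U = 1/46 ≈ 0.021739
25*U + C(2, -5) = 25*(1/46) + 2*(-5) = 25/46 - 10 = -435/46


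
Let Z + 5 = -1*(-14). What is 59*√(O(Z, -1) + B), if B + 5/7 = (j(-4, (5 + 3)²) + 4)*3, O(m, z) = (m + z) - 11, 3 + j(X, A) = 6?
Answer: 649*√7/7 ≈ 245.30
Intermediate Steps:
Z = 9 (Z = -5 - 1*(-14) = -5 + 14 = 9)
j(X, A) = 3 (j(X, A) = -3 + 6 = 3)
O(m, z) = -11 + m + z
B = 142/7 (B = -5/7 + (3 + 4)*3 = -5/7 + 7*3 = -5/7 + 21 = 142/7 ≈ 20.286)
59*√(O(Z, -1) + B) = 59*√((-11 + 9 - 1) + 142/7) = 59*√(-3 + 142/7) = 59*√(121/7) = 59*(11*√7/7) = 649*√7/7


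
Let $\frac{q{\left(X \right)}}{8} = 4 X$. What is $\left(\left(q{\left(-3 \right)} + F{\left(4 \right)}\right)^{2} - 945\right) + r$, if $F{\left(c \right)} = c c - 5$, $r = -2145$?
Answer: $4135$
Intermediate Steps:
$q{\left(X \right)} = 32 X$ ($q{\left(X \right)} = 8 \cdot 4 X = 32 X$)
$F{\left(c \right)} = -5 + c^{2}$ ($F{\left(c \right)} = c^{2} - 5 = -5 + c^{2}$)
$\left(\left(q{\left(-3 \right)} + F{\left(4 \right)}\right)^{2} - 945\right) + r = \left(\left(32 \left(-3\right) - \left(5 - 4^{2}\right)\right)^{2} - 945\right) - 2145 = \left(\left(-96 + \left(-5 + 16\right)\right)^{2} - 945\right) - 2145 = \left(\left(-96 + 11\right)^{2} - 945\right) - 2145 = \left(\left(-85\right)^{2} - 945\right) - 2145 = \left(7225 - 945\right) - 2145 = 6280 - 2145 = 4135$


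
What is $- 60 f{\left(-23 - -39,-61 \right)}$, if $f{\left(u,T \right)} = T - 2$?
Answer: $3780$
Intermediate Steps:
$f{\left(u,T \right)} = -2 + T$
$- 60 f{\left(-23 - -39,-61 \right)} = - 60 \left(-2 - 61\right) = \left(-60\right) \left(-63\right) = 3780$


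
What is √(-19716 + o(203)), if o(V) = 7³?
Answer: I*√19373 ≈ 139.19*I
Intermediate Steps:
o(V) = 343
√(-19716 + o(203)) = √(-19716 + 343) = √(-19373) = I*√19373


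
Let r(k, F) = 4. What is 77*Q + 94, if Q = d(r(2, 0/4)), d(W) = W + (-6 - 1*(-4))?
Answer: 248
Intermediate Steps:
d(W) = -2 + W (d(W) = W + (-6 + 4) = W - 2 = -2 + W)
Q = 2 (Q = -2 + 4 = 2)
77*Q + 94 = 77*2 + 94 = 154 + 94 = 248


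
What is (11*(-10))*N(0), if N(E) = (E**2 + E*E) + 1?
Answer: -110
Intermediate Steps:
N(E) = 1 + 2*E**2 (N(E) = (E**2 + E**2) + 1 = 2*E**2 + 1 = 1 + 2*E**2)
(11*(-10))*N(0) = (11*(-10))*(1 + 2*0**2) = -110*(1 + 2*0) = -110*(1 + 0) = -110*1 = -110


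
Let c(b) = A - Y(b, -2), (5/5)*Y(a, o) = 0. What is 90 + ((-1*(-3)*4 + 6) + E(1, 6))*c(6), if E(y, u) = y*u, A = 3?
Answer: 162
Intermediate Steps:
Y(a, o) = 0
c(b) = 3 (c(b) = 3 - 1*0 = 3 + 0 = 3)
E(y, u) = u*y
90 + ((-1*(-3)*4 + 6) + E(1, 6))*c(6) = 90 + ((-1*(-3)*4 + 6) + 6*1)*3 = 90 + ((3*4 + 6) + 6)*3 = 90 + ((12 + 6) + 6)*3 = 90 + (18 + 6)*3 = 90 + 24*3 = 90 + 72 = 162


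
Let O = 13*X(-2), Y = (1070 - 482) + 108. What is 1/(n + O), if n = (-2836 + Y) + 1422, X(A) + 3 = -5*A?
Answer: -1/627 ≈ -0.0015949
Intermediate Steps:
Y = 696 (Y = 588 + 108 = 696)
X(A) = -3 - 5*A
n = -718 (n = (-2836 + 696) + 1422 = -2140 + 1422 = -718)
O = 91 (O = 13*(-3 - 5*(-2)) = 13*(-3 + 10) = 13*7 = 91)
1/(n + O) = 1/(-718 + 91) = 1/(-627) = -1/627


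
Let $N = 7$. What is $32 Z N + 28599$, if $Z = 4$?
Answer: $29495$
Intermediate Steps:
$32 Z N + 28599 = 32 \cdot 4 \cdot 7 + 28599 = 128 \cdot 7 + 28599 = 896 + 28599 = 29495$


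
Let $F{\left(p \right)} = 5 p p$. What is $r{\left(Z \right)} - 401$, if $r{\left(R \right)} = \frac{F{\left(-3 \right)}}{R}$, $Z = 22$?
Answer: $- \frac{8777}{22} \approx -398.95$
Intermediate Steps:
$F{\left(p \right)} = 5 p^{2}$
$r{\left(R \right)} = \frac{45}{R}$ ($r{\left(R \right)} = \frac{5 \left(-3\right)^{2}}{R} = \frac{5 \cdot 9}{R} = \frac{45}{R}$)
$r{\left(Z \right)} - 401 = \frac{45}{22} - 401 = - \frac{8777}{22}$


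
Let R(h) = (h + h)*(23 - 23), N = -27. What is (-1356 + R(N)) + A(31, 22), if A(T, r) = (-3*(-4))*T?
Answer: -984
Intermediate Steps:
A(T, r) = 12*T
R(h) = 0 (R(h) = (2*h)*0 = 0)
(-1356 + R(N)) + A(31, 22) = (-1356 + 0) + 12*31 = -1356 + 372 = -984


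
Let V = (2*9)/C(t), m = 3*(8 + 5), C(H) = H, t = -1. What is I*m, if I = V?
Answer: -702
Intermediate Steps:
m = 39 (m = 3*13 = 39)
V = -18 (V = (2*9)/(-1) = 18*(-1) = -18)
I = -18
I*m = -18*39 = -702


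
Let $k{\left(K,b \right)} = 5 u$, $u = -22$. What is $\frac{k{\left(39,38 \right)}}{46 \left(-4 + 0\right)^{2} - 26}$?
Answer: $- \frac{11}{71} \approx -0.15493$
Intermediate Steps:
$k{\left(K,b \right)} = -110$ ($k{\left(K,b \right)} = 5 \left(-22\right) = -110$)
$\frac{k{\left(39,38 \right)}}{46 \left(-4 + 0\right)^{2} - 26} = - \frac{110}{46 \left(-4 + 0\right)^{2} - 26} = - \frac{110}{46 \left(-4\right)^{2} - 26} = - \frac{110}{46 \cdot 16 - 26} = - \frac{110}{736 - 26} = - \frac{110}{710} = \left(-110\right) \frac{1}{710} = - \frac{11}{71}$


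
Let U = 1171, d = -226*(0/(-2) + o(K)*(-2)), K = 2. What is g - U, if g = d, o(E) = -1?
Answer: -1623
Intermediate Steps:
d = -452 (d = -226*(0/(-2) - 1*(-2)) = -226*(0*(-1/2) + 2) = -226*(0 + 2) = -226*2 = -452)
g = -452
g - U = -452 - 1*1171 = -452 - 1171 = -1623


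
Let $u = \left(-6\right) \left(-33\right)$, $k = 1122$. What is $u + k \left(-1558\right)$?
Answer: $-1747878$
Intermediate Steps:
$u = 198$
$u + k \left(-1558\right) = 198 + 1122 \left(-1558\right) = 198 - 1748076 = -1747878$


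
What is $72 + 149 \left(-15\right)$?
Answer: $-2163$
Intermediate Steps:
$72 + 149 \left(-15\right) = 72 - 2235 = -2163$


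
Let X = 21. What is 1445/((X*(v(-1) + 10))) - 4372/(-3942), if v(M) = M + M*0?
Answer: 120787/13797 ≈ 8.7546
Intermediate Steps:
v(M) = M (v(M) = M + 0 = M)
1445/((X*(v(-1) + 10))) - 4372/(-3942) = 1445/((21*(-1 + 10))) - 4372/(-3942) = 1445/((21*9)) - 4372*(-1/3942) = 1445/189 + 2186/1971 = 120787/13797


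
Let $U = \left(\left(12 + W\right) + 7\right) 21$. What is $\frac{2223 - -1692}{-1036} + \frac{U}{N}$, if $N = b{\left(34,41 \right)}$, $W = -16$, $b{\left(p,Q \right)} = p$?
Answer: $- \frac{33921}{17612} \approx -1.926$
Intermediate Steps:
$N = 34$
$U = 63$ ($U = \left(\left(12 - 16\right) + 7\right) 21 = \left(-4 + 7\right) 21 = 3 \cdot 21 = 63$)
$\frac{2223 - -1692}{-1036} + \frac{U}{N} = \frac{2223 - -1692}{-1036} + \frac{63}{34} = \left(2223 + 1692\right) \left(- \frac{1}{1036}\right) + 63 \cdot \frac{1}{34} = 3915 \left(- \frac{1}{1036}\right) + \frac{63}{34} = - \frac{3915}{1036} + \frac{63}{34} = - \frac{33921}{17612}$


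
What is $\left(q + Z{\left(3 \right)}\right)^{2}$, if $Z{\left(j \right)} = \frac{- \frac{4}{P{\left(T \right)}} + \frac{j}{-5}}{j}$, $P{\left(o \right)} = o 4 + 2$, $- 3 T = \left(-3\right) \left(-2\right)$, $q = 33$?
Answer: $\frac{2208196}{2025} \approx 1090.5$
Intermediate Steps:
$T = -2$ ($T = - \frac{\left(-3\right) \left(-2\right)}{3} = \left(- \frac{1}{3}\right) 6 = -2$)
$P{\left(o \right)} = 2 + 4 o$ ($P{\left(o \right)} = 4 o + 2 = 2 + 4 o$)
$Z{\left(j \right)} = \frac{\frac{2}{3} - \frac{j}{5}}{j}$ ($Z{\left(j \right)} = \frac{- \frac{4}{2 + 4 \left(-2\right)} + \frac{j}{-5}}{j} = \frac{- \frac{4}{2 - 8} + j \left(- \frac{1}{5}\right)}{j} = \frac{- \frac{4}{-6} - \frac{j}{5}}{j} = \frac{\left(-4\right) \left(- \frac{1}{6}\right) - \frac{j}{5}}{j} = \frac{\frac{2}{3} - \frac{j}{5}}{j}$)
$\left(q + Z{\left(3 \right)}\right)^{2} = \left(33 + \frac{10 - 9}{15 \cdot 3}\right)^{2} = \left(33 + \frac{1}{15} \cdot \frac{1}{3} \left(10 - 9\right)\right)^{2} = \left(33 + \frac{1}{15} \cdot \frac{1}{3} \cdot 1\right)^{2} = \left(33 + \frac{1}{45}\right)^{2} = \left(\frac{1486}{45}\right)^{2} = \frac{2208196}{2025}$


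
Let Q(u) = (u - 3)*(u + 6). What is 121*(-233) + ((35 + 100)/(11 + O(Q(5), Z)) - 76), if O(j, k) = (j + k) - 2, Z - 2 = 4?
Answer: -1045818/37 ≈ -28265.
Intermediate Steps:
Q(u) = (-3 + u)*(6 + u)
Z = 6 (Z = 2 + 4 = 6)
O(j, k) = -2 + j + k
121*(-233) + ((35 + 100)/(11 + O(Q(5), Z)) - 76) = 121*(-233) + ((35 + 100)/(11 + (-2 + (-18 + 5² + 3*5) + 6)) - 76) = -28193 + (135/(11 + (-2 + (-18 + 25 + 15) + 6)) - 76) = -28193 + (135/(11 + (-2 + 22 + 6)) - 76) = -28193 + (135/(11 + 26) - 76) = -28193 + (135/37 - 76) = -28193 - 2677/37 = -1045818/37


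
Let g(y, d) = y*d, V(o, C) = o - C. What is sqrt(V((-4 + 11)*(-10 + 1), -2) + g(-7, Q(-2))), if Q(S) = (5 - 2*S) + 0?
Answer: 2*I*sqrt(31) ≈ 11.136*I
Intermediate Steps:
Q(S) = 5 - 2*S
g(y, d) = d*y
sqrt(V((-4 + 11)*(-10 + 1), -2) + g(-7, Q(-2))) = sqrt(((-4 + 11)*(-10 + 1) - 1*(-2)) + (5 - 2*(-2))*(-7)) = sqrt((7*(-9) + 2) + (5 + 4)*(-7)) = sqrt((-63 + 2) + 9*(-7)) = sqrt(-61 - 63) = sqrt(-124) = 2*I*sqrt(31)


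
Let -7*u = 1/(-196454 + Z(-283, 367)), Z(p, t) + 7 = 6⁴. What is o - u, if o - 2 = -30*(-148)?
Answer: 6068460509/1366155 ≈ 4442.0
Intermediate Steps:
Z(p, t) = 1289 (Z(p, t) = -7 + 6⁴ = -7 + 1296 = 1289)
o = 4442 (o = 2 - 30*(-148) = 2 + 4440 = 4442)
u = 1/1366155 (u = -1/(7*(-196454 + 1289)) = -⅐/(-195165) = -⅐*(-1/195165) = 1/1366155 ≈ 7.3198e-7)
o - u = 4442 - 1*1/1366155 = 4442 - 1/1366155 = 6068460509/1366155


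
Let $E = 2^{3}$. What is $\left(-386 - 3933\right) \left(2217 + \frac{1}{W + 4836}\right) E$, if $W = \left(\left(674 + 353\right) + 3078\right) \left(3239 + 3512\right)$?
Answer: $- \frac{2123224578995296}{27717691} \approx -7.6602 \cdot 10^{7}$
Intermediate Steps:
$W = 27712855$ ($W = \left(1027 + 3078\right) 6751 = 4105 \cdot 6751 = 27712855$)
$E = 8$
$\left(-386 - 3933\right) \left(2217 + \frac{1}{W + 4836}\right) E = \left(-386 - 3933\right) \left(2217 + \frac{1}{27712855 + 4836}\right) 8 = - 4319 \left(2217 + \frac{1}{27717691}\right) 8 = \left(-4319\right) \frac{61450120948}{27717691} \cdot 8 = \left(- \frac{265403072374412}{27717691}\right) 8 = - \frac{2123224578995296}{27717691}$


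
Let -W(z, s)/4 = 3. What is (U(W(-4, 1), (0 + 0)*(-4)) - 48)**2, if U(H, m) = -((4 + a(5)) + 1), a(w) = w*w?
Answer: 6084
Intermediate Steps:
W(z, s) = -12 (W(z, s) = -4*3 = -12)
a(w) = w**2
U(H, m) = -30 (U(H, m) = -((4 + 5**2) + 1) = -((4 + 25) + 1) = -(29 + 1) = -1*30 = -30)
(U(W(-4, 1), (0 + 0)*(-4)) - 48)**2 = (-30 - 48)**2 = (-78)**2 = 6084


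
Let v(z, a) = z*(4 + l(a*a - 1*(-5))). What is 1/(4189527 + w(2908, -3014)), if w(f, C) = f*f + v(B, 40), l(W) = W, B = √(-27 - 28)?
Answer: 12645991/159921230760536 - 1609*I*√55/159921230760536 ≈ 7.9076e-8 - 7.4616e-11*I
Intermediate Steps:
B = I*√55 (B = √(-55) = I*√55 ≈ 7.4162*I)
v(z, a) = z*(9 + a²) (v(z, a) = z*(4 + (a*a - 1*(-5))) = z*(4 + (a² + 5)) = z*(4 + (5 + a²)) = z*(9 + a²))
w(f, C) = f² + 1609*I*√55 (w(f, C) = f*f + (I*√55)*(9 + 40²) = f² + (I*√55)*(9 + 1600) = f² + (I*√55)*1609 = f² + 1609*I*√55)
1/(4189527 + w(2908, -3014)) = 1/(4189527 + (2908² + 1609*I*√55)) = 1/(4189527 + (8456464 + 1609*I*√55)) = 1/(12645991 + 1609*I*√55)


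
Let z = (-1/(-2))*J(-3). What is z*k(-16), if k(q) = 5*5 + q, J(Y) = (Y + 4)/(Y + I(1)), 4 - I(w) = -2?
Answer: 3/2 ≈ 1.5000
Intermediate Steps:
I(w) = 6 (I(w) = 4 - 1*(-2) = 4 + 2 = 6)
J(Y) = (4 + Y)/(6 + Y) (J(Y) = (Y + 4)/(Y + 6) = (4 + Y)/(6 + Y))
k(q) = 25 + q
z = ⅙ (z = (-1/(-2))*((4 - 3)/(6 - 3)) = (-1*(-½))*(1/3) = ((⅓)*1)/2 = (½)*(⅓) = ⅙ ≈ 0.16667)
z*k(-16) = (25 - 16)/6 = (⅙)*9 = 3/2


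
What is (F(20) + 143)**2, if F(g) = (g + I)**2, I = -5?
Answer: 135424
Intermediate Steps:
F(g) = (-5 + g)**2 (F(g) = (g - 5)**2 = (-5 + g)**2)
(F(20) + 143)**2 = ((-5 + 20)**2 + 143)**2 = (15**2 + 143)**2 = (225 + 143)**2 = 368**2 = 135424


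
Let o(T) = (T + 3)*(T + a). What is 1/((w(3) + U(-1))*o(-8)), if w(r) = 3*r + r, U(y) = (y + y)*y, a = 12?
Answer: -1/280 ≈ -0.0035714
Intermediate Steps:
o(T) = (3 + T)*(12 + T) (o(T) = (T + 3)*(T + 12) = (3 + T)*(12 + T))
U(y) = 2*y**2 (U(y) = (2*y)*y = 2*y**2)
w(r) = 4*r
1/((w(3) + U(-1))*o(-8)) = 1/((4*3 + 2*(-1)**2)*(36 + (-8)**2 + 15*(-8))) = 1/((12 + 2*1)*(36 + 64 - 120)) = 1/((12 + 2)*(-20)) = 1/(14*(-20)) = 1/(-280) = -1/280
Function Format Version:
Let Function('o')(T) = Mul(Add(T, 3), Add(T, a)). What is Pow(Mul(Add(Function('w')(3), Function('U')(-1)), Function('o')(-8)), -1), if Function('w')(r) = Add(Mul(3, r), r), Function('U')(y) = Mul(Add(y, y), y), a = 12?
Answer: Rational(-1, 280) ≈ -0.0035714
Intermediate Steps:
Function('o')(T) = Mul(Add(3, T), Add(12, T)) (Function('o')(T) = Mul(Add(T, 3), Add(T, 12)) = Mul(Add(3, T), Add(12, T)))
Function('U')(y) = Mul(2, Pow(y, 2)) (Function('U')(y) = Mul(Mul(2, y), y) = Mul(2, Pow(y, 2)))
Function('w')(r) = Mul(4, r)
Pow(Mul(Add(Function('w')(3), Function('U')(-1)), Function('o')(-8)), -1) = Pow(Mul(Add(Mul(4, 3), Mul(2, Pow(-1, 2))), Add(36, Pow(-8, 2), Mul(15, -8))), -1) = Pow(Mul(Add(12, Mul(2, 1)), Add(36, 64, -120)), -1) = Pow(Mul(Add(12, 2), -20), -1) = Pow(Mul(14, -20), -1) = Pow(-280, -1) = Rational(-1, 280)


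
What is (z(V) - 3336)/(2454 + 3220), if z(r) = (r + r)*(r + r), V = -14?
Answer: -1276/2837 ≈ -0.44977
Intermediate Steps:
z(r) = 4*r² (z(r) = (2*r)*(2*r) = 4*r²)
(z(V) - 3336)/(2454 + 3220) = (4*(-14)² - 3336)/(2454 + 3220) = (4*196 - 3336)/5674 = (784 - 3336)*(1/5674) = -2552*1/5674 = -1276/2837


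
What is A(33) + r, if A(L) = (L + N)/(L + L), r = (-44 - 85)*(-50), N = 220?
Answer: 38723/6 ≈ 6453.8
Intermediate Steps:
r = 6450 (r = -129*(-50) = 6450)
A(L) = (220 + L)/(2*L) (A(L) = (L + 220)/(L + L) = (220 + L)/((2*L)) = (220 + L)*(1/(2*L)) = (220 + L)/(2*L))
A(33) + r = (1/2)*(220 + 33)/33 + 6450 = (1/2)*(1/33)*253 + 6450 = 23/6 + 6450 = 38723/6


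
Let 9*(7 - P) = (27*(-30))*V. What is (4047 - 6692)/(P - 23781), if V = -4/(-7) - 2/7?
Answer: 18515/166238 ≈ 0.11138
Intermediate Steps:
V = 2/7 (V = -4*(-⅐) - 2*⅐ = 4/7 - 2/7 = 2/7 ≈ 0.28571)
P = 229/7 (P = 7 - 27*(-30)*2/(9*7) = 7 - (-90)*2/7 = 7 - ⅑*(-1620/7) = 7 + 180/7 = 229/7 ≈ 32.714)
(4047 - 6692)/(P - 23781) = (4047 - 6692)/(229/7 - 23781) = -2645/(-166238/7) = -2645*(-7/166238) = 18515/166238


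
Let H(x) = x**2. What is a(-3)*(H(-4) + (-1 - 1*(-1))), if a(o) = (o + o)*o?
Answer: 288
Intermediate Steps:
a(o) = 2*o**2 (a(o) = (2*o)*o = 2*o**2)
a(-3)*(H(-4) + (-1 - 1*(-1))) = (2*(-3)**2)*((-4)**2 + (-1 - 1*(-1))) = (2*9)*(16 + (-1 + 1)) = 18*(16 + 0) = 18*16 = 288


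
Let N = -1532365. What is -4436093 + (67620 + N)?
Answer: -5900838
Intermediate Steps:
-4436093 + (67620 + N) = -4436093 + (67620 - 1532365) = -4436093 - 1464745 = -5900838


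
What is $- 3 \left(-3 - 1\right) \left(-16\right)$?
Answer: $-192$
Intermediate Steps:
$- 3 \left(-3 - 1\right) \left(-16\right) = \left(-3\right) \left(-4\right) \left(-16\right) = 12 \left(-16\right) = -192$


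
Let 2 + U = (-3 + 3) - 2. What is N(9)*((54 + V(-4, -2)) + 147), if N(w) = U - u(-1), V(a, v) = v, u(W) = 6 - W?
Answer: -2189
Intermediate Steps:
U = -4 (U = -2 + ((-3 + 3) - 2) = -2 + (0 - 2) = -2 - 2 = -4)
N(w) = -11 (N(w) = -4 - (6 - 1*(-1)) = -4 - (6 + 1) = -4 - 1*7 = -4 - 7 = -11)
N(9)*((54 + V(-4, -2)) + 147) = -11*((54 - 2) + 147) = -11*(52 + 147) = -11*199 = -2189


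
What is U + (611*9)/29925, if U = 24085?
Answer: 80083236/3325 ≈ 24085.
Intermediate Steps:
U + (611*9)/29925 = 24085 + (611*9)/29925 = 24085 + 5499*(1/29925) = 24085 + 611/3325 = 80083236/3325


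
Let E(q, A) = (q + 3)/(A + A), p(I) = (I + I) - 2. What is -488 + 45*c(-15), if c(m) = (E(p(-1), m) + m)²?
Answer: 191841/20 ≈ 9592.0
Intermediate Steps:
p(I) = -2 + 2*I (p(I) = 2*I - 2 = -2 + 2*I)
E(q, A) = (3 + q)/(2*A) (E(q, A) = (3 + q)/((2*A)) = (3 + q)*(1/(2*A)) = (3 + q)/(2*A))
c(m) = (m - 1/(2*m))² (c(m) = ((3 + (-2 + 2*(-1)))/(2*m) + m)² = ((3 + (-2 - 2))/(2*m) + m)² = ((3 - 4)/(2*m) + m)² = ((½)*(-1)/m + m)² = (-1/(2*m) + m)² = (m - 1/(2*m))²)
-488 + 45*c(-15) = -488 + 45*(-15 - ½/(-15))² = -488 + 45*(-15 - ½*(-1/15))² = -488 + 45*(-15 + 1/30)² = -488 + 45*(-449/30)² = -488 + 45*(201601/900) = -488 + 201601/20 = 191841/20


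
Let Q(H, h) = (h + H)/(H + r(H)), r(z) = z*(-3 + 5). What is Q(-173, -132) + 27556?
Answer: 14301869/519 ≈ 27557.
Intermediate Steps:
r(z) = 2*z (r(z) = z*2 = 2*z)
Q(H, h) = (H + h)/(3*H) (Q(H, h) = (h + H)/(H + 2*H) = (H + h)/((3*H)) = (H + h)*(1/(3*H)) = (H + h)/(3*H))
Q(-173, -132) + 27556 = (⅓)*(-173 - 132)/(-173) + 27556 = (⅓)*(-1/173)*(-305) + 27556 = 305/519 + 27556 = 14301869/519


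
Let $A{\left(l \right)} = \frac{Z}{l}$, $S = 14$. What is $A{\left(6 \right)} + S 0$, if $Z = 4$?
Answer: $\frac{2}{3} \approx 0.66667$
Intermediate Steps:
$A{\left(l \right)} = \frac{4}{l}$
$A{\left(6 \right)} + S 0 = \frac{4}{6} + 14 \cdot 0 = 4 \cdot \frac{1}{6} + 0 = \frac{2}{3} + 0 = \frac{2}{3}$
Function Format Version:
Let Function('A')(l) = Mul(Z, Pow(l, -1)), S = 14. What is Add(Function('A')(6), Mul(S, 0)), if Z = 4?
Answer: Rational(2, 3) ≈ 0.66667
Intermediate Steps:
Function('A')(l) = Mul(4, Pow(l, -1))
Add(Function('A')(6), Mul(S, 0)) = Add(Mul(4, Pow(6, -1)), Mul(14, 0)) = Add(Mul(4, Rational(1, 6)), 0) = Add(Rational(2, 3), 0) = Rational(2, 3)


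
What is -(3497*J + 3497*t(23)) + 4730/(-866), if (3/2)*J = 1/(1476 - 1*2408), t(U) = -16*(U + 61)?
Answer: 2845048637243/605334 ≈ 4.7000e+6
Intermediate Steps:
t(U) = -976 - 16*U (t(U) = -16*(61 + U) = -976 - 16*U)
J = -1/1398 (J = 2/(3*(1476 - 1*2408)) = 2/(3*(1476 - 2408)) = (⅔)/(-932) = (⅔)*(-1/932) = -1/1398 ≈ -0.00071531)
-(3497*J + 3497*t(23)) + 4730/(-866) = -(-4771478153/1398 - 1286896) + 4730/(-866) = -3497/(1/(-1/1398 + (-976 - 368))) + 4730*(-1/866) = -3497/(1/(-1/1398 - 1344)) - 2365/433 = -3497/(1/(-1878913/1398)) - 2365/433 = -3497/(-1398/1878913) - 2365/433 = -3497*(-1878913/1398) - 2365/433 = 6570558761/1398 - 2365/433 = 2845048637243/605334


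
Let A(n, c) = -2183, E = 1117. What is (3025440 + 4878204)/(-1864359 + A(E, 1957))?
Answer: -3951822/933271 ≈ -4.2344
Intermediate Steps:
(3025440 + 4878204)/(-1864359 + A(E, 1957)) = (3025440 + 4878204)/(-1864359 - 2183) = 7903644/(-1866542) = 7903644*(-1/1866542) = -3951822/933271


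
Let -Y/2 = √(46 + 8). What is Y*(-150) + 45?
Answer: 45 + 900*√6 ≈ 2249.5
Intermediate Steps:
Y = -6*√6 (Y = -2*√(46 + 8) = -6*√6 ≈ -14.697)
Y*(-150) + 45 = -6*√6*(-150) + 45 = 900*√6 + 45 = 45 + 900*√6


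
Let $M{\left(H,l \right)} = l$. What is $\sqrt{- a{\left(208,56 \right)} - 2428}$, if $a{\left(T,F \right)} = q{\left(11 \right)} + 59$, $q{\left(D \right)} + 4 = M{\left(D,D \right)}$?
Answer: $i \sqrt{2494} \approx 49.94 i$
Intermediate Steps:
$q{\left(D \right)} = -4 + D$
$a{\left(T,F \right)} = 66$ ($a{\left(T,F \right)} = \left(-4 + 11\right) + 59 = 7 + 59 = 66$)
$\sqrt{- a{\left(208,56 \right)} - 2428} = \sqrt{\left(-1\right) 66 - 2428} = \sqrt{-66 - 2428} = \sqrt{-2494} = i \sqrt{2494}$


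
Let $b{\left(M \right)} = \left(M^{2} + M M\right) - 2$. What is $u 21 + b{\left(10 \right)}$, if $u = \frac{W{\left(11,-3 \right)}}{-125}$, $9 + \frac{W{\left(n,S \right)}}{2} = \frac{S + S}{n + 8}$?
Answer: $\frac{477684}{2375} \approx 201.13$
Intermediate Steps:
$b{\left(M \right)} = -2 + 2 M^{2}$ ($b{\left(M \right)} = \left(M^{2} + M^{2}\right) - 2 = 2 M^{2} - 2 = -2 + 2 M^{2}$)
$W{\left(n,S \right)} = -18 + \frac{4 S}{8 + n}$ ($W{\left(n,S \right)} = -18 + 2 \frac{S + S}{n + 8} = -18 + 2 \frac{2 S}{8 + n} = -18 + \frac{4 S}{8 + n}$)
$u = \frac{354}{2375}$ ($u = \frac{2 \frac{1}{8 + 11} \left(-72 - 99 + 2 \left(-3\right)\right)}{-125} = \frac{2 \left(-72 - 99 - 6\right)}{19} \left(- \frac{1}{125}\right) = 2 \cdot \frac{1}{19} \left(-177\right) \left(- \frac{1}{125}\right) = \left(- \frac{354}{19}\right) \left(- \frac{1}{125}\right) = \frac{354}{2375} \approx 0.14905$)
$u 21 + b{\left(10 \right)} = \frac{354}{2375} \cdot 21 - \left(2 - 2 \cdot 10^{2}\right) = \frac{7434}{2375} + \left(-2 + 2 \cdot 100\right) = \frac{7434}{2375} + \left(-2 + 200\right) = \frac{7434}{2375} + 198 = \frac{477684}{2375}$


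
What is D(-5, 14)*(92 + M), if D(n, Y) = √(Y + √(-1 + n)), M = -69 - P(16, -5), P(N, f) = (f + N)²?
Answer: -98*√(14 + I*√6) ≈ -368.07 - 31.957*I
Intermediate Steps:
P(N, f) = (N + f)²
M = -190 (M = -69 - (16 - 5)² = -69 - 1*11² = -69 - 1*121 = -69 - 121 = -190)
D(-5, 14)*(92 + M) = √(14 + √(-1 - 5))*(92 - 190) = √(14 + √(-6))*(-98) = √(14 + I*√6)*(-98) = -98*√(14 + I*√6)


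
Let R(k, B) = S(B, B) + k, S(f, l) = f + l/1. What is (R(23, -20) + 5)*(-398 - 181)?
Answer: 6948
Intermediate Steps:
S(f, l) = f + l (S(f, l) = f + l*1 = f + l)
R(k, B) = k + 2*B (R(k, B) = (B + B) + k = 2*B + k = k + 2*B)
(R(23, -20) + 5)*(-398 - 181) = ((23 + 2*(-20)) + 5)*(-398 - 181) = ((23 - 40) + 5)*(-579) = (-17 + 5)*(-579) = -12*(-579) = 6948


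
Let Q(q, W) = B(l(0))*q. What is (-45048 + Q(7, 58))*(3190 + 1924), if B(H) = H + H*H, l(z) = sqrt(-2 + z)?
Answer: -230447068 + 35798*I*sqrt(2) ≈ -2.3045e+8 + 50626.0*I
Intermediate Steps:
B(H) = H + H**2
Q(q, W) = I*q*sqrt(2)*(1 + I*sqrt(2)) (Q(q, W) = (sqrt(-2 + 0)*(1 + sqrt(-2 + 0)))*q = (sqrt(-2)*(1 + sqrt(-2)))*q = ((I*sqrt(2))*(1 + I*sqrt(2)))*q = (I*sqrt(2)*(1 + I*sqrt(2)))*q = I*q*sqrt(2)*(1 + I*sqrt(2)))
(-45048 + Q(7, 58))*(3190 + 1924) = (-45048 + 7*(-2 + I*sqrt(2)))*(3190 + 1924) = (-45048 + (-14 + 7*I*sqrt(2)))*5114 = (-45062 + 7*I*sqrt(2))*5114 = -230447068 + 35798*I*sqrt(2)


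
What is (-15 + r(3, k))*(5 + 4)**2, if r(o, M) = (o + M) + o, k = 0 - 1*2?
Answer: -891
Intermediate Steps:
k = -2 (k = 0 - 2 = -2)
r(o, M) = M + 2*o (r(o, M) = (M + o) + o = M + 2*o)
(-15 + r(3, k))*(5 + 4)**2 = (-15 + (-2 + 2*3))*(5 + 4)**2 = (-15 + (-2 + 6))*9**2 = (-15 + 4)*81 = -11*81 = -891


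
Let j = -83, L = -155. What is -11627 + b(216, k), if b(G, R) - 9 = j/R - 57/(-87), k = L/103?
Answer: -51972044/4495 ≈ -11562.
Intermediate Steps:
k = -155/103 ≈ -1.5049
b(G, R) = 280/29 - 83/R (b(G, R) = 9 + (-83/R - 57/(-87)) = 9 + (-83/R - 57*(-1/87)) = 9 + (-83/R + 19/29) = 9 + (19/29 - 83/R) = 280/29 - 83/R)
-11627 + b(216, k) = -11627 + (280/29 - 83/(-155/103)) = -11627 + (280/29 - 83*(-103/155)) = -11627 + (280/29 + 8549/155) = -11627 + 291321/4495 = -51972044/4495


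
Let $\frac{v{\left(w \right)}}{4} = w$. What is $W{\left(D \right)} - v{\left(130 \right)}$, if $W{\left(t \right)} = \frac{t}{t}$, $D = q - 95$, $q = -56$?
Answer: $-519$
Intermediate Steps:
$v{\left(w \right)} = 4 w$
$D = -151$ ($D = -56 - 95 = -151$)
$W{\left(t \right)} = 1$
$W{\left(D \right)} - v{\left(130 \right)} = 1 - 4 \cdot 130 = 1 - 520 = -519$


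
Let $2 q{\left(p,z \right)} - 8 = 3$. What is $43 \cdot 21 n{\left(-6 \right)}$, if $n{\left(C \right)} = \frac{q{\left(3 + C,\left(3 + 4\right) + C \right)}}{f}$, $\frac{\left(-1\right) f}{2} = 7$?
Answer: $- \frac{1419}{4} \approx -354.75$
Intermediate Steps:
$f = -14$ ($f = \left(-2\right) 7 = -14$)
$q{\left(p,z \right)} = \frac{11}{2}$ ($q{\left(p,z \right)} = 4 + \frac{1}{2} \cdot 3 = 4 + \frac{3}{2} = \frac{11}{2}$)
$n{\left(C \right)} = - \frac{11}{28}$ ($n{\left(C \right)} = \frac{11}{2 \left(-14\right)} = \frac{11}{2} \left(- \frac{1}{14}\right) = - \frac{11}{28}$)
$43 \cdot 21 n{\left(-6 \right)} = 43 \cdot 21 \left(- \frac{11}{28}\right) = 903 \left(- \frac{11}{28}\right) = - \frac{1419}{4}$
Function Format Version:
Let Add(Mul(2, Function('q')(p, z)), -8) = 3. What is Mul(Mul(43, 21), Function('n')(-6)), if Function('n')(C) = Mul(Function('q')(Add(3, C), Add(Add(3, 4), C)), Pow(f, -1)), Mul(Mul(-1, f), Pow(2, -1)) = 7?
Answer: Rational(-1419, 4) ≈ -354.75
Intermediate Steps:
f = -14 (f = Mul(-2, 7) = -14)
Function('q')(p, z) = Rational(11, 2) (Function('q')(p, z) = Add(4, Mul(Rational(1, 2), 3)) = Add(4, Rational(3, 2)) = Rational(11, 2))
Function('n')(C) = Rational(-11, 28) (Function('n')(C) = Mul(Rational(11, 2), Pow(-14, -1)) = Mul(Rational(11, 2), Rational(-1, 14)) = Rational(-11, 28))
Mul(Mul(43, 21), Function('n')(-6)) = Mul(Mul(43, 21), Rational(-11, 28)) = Mul(903, Rational(-11, 28)) = Rational(-1419, 4)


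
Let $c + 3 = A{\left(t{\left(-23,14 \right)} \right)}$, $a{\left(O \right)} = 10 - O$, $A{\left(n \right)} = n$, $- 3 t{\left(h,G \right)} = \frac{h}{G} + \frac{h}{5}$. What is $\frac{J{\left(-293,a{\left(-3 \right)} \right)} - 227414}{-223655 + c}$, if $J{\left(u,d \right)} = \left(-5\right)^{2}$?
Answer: $\frac{47751690}{46967743} \approx 1.0167$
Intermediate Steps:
$t{\left(h,G \right)} = - \frac{h}{15} - \frac{h}{3 G}$ ($t{\left(h,G \right)} = - \frac{\frac{h}{G} + \frac{h}{5}}{3} = - \frac{\frac{h}{5} + \frac{h}{G}}{3} = - \frac{h}{15} - \frac{h}{3 G}$)
$J{\left(u,d \right)} = 25$
$c = - \frac{193}{210}$ ($c = -3 - - \frac{23 \left(5 + 14\right)}{15 \cdot 14} = -3 - \left(- \frac{23}{15}\right) \frac{1}{14} \cdot 19 = -3 + \frac{437}{210} = - \frac{193}{210} \approx -0.91905$)
$\frac{J{\left(-293,a{\left(-3 \right)} \right)} - 227414}{-223655 + c} = \frac{25 - 227414}{-223655 - \frac{193}{210}} = - \frac{227389}{- \frac{46967743}{210}} = \left(-227389\right) \left(- \frac{210}{46967743}\right) = \frac{47751690}{46967743}$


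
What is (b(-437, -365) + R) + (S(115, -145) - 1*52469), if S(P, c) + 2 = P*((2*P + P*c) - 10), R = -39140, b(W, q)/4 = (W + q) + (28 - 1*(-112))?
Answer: -1986584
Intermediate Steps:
b(W, q) = 560 + 4*W + 4*q (b(W, q) = 4*((W + q) + (28 - 1*(-112))) = 4*((W + q) + (28 + 112)) = 4*((W + q) + 140) = 4*(140 + W + q) = 560 + 4*W + 4*q)
S(P, c) = -2 + P*(-10 + 2*P + P*c) (S(P, c) = -2 + P*((2*P + P*c) - 10) = -2 + P*(-10 + 2*P + P*c))
(b(-437, -365) + R) + (S(115, -145) - 1*52469) = ((560 + 4*(-437) + 4*(-365)) - 39140) + ((-2 - 10*115 + 2*115**2 - 145*115**2) - 1*52469) = ((560 - 1748 - 1460) - 39140) + ((-2 - 1150 + 2*13225 - 145*13225) - 52469) = (-2648 - 39140) + ((-2 - 1150 + 26450 - 1917625) - 52469) = -41788 + (-1892327 - 52469) = -41788 - 1944796 = -1986584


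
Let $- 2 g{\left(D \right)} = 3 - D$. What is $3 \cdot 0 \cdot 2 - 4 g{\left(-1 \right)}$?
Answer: $8$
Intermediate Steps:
$g{\left(D \right)} = - \frac{3}{2} + \frac{D}{2}$ ($g{\left(D \right)} = - \frac{3 - D}{2} = - \frac{3}{2} + \frac{D}{2}$)
$3 \cdot 0 \cdot 2 - 4 g{\left(-1 \right)} = 3 \cdot 0 \cdot 2 - 4 \left(- \frac{3}{2} + \frac{1}{2} \left(-1\right)\right) = 0 \cdot 2 - 4 \left(- \frac{3}{2} - \frac{1}{2}\right) = 0 - -8 = 0 + 8 = 8$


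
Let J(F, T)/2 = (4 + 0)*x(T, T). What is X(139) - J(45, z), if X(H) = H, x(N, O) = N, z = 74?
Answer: -453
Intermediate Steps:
J(F, T) = 8*T (J(F, T) = 2*((4 + 0)*T) = 2*(4*T) = 8*T)
X(139) - J(45, z) = 139 - 8*74 = 139 - 1*592 = 139 - 592 = -453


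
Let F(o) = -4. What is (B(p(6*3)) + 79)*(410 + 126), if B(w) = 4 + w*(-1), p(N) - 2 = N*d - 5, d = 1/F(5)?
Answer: 48508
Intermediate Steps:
d = -¼ (d = 1/(-4) = -¼ ≈ -0.25000)
p(N) = -3 - N/4 (p(N) = 2 + (N*(-¼) - 5) = 2 + (-N/4 - 5) = 2 + (-5 - N/4) = -3 - N/4)
B(w) = 4 - w
(B(p(6*3)) + 79)*(410 + 126) = ((4 - (-3 - 3*3/2)) + 79)*(410 + 126) = ((4 - (-3 - ¼*18)) + 79)*536 = ((4 - (-3 - 9/2)) + 79)*536 = ((4 - 1*(-15/2)) + 79)*536 = ((4 + 15/2) + 79)*536 = (23/2 + 79)*536 = (181/2)*536 = 48508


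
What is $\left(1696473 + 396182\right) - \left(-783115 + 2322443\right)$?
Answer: $553327$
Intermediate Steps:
$\left(1696473 + 396182\right) - \left(-783115 + 2322443\right) = 2092655 - 1539328 = 553327$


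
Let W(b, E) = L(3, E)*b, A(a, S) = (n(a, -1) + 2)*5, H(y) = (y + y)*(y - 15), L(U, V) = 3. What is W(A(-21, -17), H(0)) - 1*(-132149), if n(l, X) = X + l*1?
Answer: 131849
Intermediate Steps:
n(l, X) = X + l
H(y) = 2*y*(-15 + y) (H(y) = (2*y)*(-15 + y) = 2*y*(-15 + y))
A(a, S) = 5 + 5*a (A(a, S) = ((-1 + a) + 2)*5 = (1 + a)*5 = 5 + 5*a)
W(b, E) = 3*b
W(A(-21, -17), H(0)) - 1*(-132149) = 3*(5 + 5*(-21)) - 1*(-132149) = 3*(5 - 105) + 132149 = 3*(-100) + 132149 = -300 + 132149 = 131849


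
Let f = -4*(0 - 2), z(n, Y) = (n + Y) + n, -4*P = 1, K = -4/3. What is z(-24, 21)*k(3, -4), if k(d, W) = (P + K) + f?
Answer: -693/4 ≈ -173.25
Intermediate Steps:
K = -4/3 (K = -4*⅓ = -4/3 ≈ -1.3333)
P = -¼ (P = -¼*1 = -¼ ≈ -0.25000)
z(n, Y) = Y + 2*n (z(n, Y) = (Y + n) + n = Y + 2*n)
f = 8 (f = -4*(-2) = 8)
k(d, W) = 77/12 (k(d, W) = (-¼ - 4/3) + 8 = -19/12 + 8 = 77/12)
z(-24, 21)*k(3, -4) = (21 + 2*(-24))*(77/12) = (21 - 48)*(77/12) = -27*77/12 = -693/4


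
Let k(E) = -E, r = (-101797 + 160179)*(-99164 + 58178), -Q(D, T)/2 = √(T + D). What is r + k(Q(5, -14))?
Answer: -2392844652 + 6*I ≈ -2.3928e+9 + 6.0*I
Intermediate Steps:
Q(D, T) = -2*√(D + T) (Q(D, T) = -2*√(T + D) = -2*√(D + T))
r = -2392844652 (r = 58382*(-40986) = -2392844652)
r + k(Q(5, -14)) = -2392844652 - (-2)*√(5 - 14) = -2392844652 - (-2)*√(-9) = -2392844652 - (-2)*3*I = -2392844652 - (-6)*I = -2392844652 + 6*I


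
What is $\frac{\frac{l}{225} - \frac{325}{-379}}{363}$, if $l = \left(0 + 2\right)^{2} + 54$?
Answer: $\frac{95107}{30954825} \approx 0.0030724$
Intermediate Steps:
$l = 58$ ($l = 2^{2} + 54 = 4 + 54 = 58$)
$\frac{\frac{l}{225} - \frac{325}{-379}}{363} = \frac{\frac{58}{225} - \frac{325}{-379}}{363} = \left(58 \cdot \frac{1}{225} - - \frac{325}{379}\right) \frac{1}{363} = \left(\frac{58}{225} + \frac{325}{379}\right) \frac{1}{363} = \frac{95107}{85275} \cdot \frac{1}{363} = \frac{95107}{30954825}$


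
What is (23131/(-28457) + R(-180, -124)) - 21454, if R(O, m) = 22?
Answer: -609913555/28457 ≈ -21433.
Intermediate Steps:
(23131/(-28457) + R(-180, -124)) - 21454 = (23131/(-28457) + 22) - 21454 = (23131*(-1/28457) + 22) - 21454 = (-23131/28457 + 22) - 21454 = 602923/28457 - 21454 = -609913555/28457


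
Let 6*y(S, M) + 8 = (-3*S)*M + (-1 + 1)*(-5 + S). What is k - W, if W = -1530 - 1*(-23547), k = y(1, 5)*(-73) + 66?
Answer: -130027/6 ≈ -21671.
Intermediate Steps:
y(S, M) = -4/3 - M*S/2 (y(S, M) = -4/3 + ((-3*S)*M + (-1 + 1)*(-5 + S))/6 = -4/3 + (-3*M*S + 0*(-5 + S))/6 = -4/3 + (-3*M*S + 0)/6 = -4/3 + (-3*M*S)/6 = -4/3 - M*S/2)
k = 2075/6 (k = (-4/3 - 1/2*5*1)*(-73) + 66 = (-4/3 - 5/2)*(-73) + 66 = -23/6*(-73) + 66 = 1679/6 + 66 = 2075/6 ≈ 345.83)
W = 22017 (W = -1530 + 23547 = 22017)
k - W = 2075/6 - 1*22017 = 2075/6 - 22017 = -130027/6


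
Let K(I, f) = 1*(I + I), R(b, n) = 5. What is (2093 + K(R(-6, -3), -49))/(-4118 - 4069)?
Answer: -701/2729 ≈ -0.25687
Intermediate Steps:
K(I, f) = 2*I (K(I, f) = 1*(2*I) = 2*I)
(2093 + K(R(-6, -3), -49))/(-4118 - 4069) = (2093 + 2*5)/(-4118 - 4069) = (2093 + 10)/(-8187) = 2103*(-1/8187) = -701/2729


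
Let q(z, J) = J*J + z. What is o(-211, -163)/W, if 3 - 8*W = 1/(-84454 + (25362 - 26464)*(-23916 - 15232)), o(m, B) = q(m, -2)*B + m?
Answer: 2309902730016/25833985 ≈ 89413.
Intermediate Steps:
q(z, J) = z + J**2 (q(z, J) = J**2 + z = z + J**2)
o(m, B) = m + B*(4 + m) (o(m, B) = (m + (-2)**2)*B + m = (m + 4)*B + m = (4 + m)*B + m = B*(4 + m) + m = m + B*(4 + m))
W = 129169925/344453136 (W = 3/8 - 1/(8*(-84454 + (25362 - 26464)*(-23916 - 15232))) = 3/8 - 1/(8*(-84454 - 1102*(-39148))) = 3/8 - 1/(8*(-84454 + 43141096)) = 3/8 - 1/8/43056642 = 3/8 - 1/8*1/43056642 = 3/8 - 1/344453136 = 129169925/344453136 ≈ 0.37500)
o(-211, -163)/W = (-211 - 163*(4 - 211))/(129169925/344453136) = (-211 - 163*(-207))*(344453136/129169925) = (-211 + 33741)*(344453136/129169925) = 33530*(344453136/129169925) = 2309902730016/25833985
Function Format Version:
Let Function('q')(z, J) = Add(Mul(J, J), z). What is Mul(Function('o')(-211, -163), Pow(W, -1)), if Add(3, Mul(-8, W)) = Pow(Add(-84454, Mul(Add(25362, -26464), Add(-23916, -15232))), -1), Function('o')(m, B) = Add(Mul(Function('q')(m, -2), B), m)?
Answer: Rational(2309902730016, 25833985) ≈ 89413.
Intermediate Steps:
Function('q')(z, J) = Add(z, Pow(J, 2)) (Function('q')(z, J) = Add(Pow(J, 2), z) = Add(z, Pow(J, 2)))
Function('o')(m, B) = Add(m, Mul(B, Add(4, m))) (Function('o')(m, B) = Add(Mul(Add(m, Pow(-2, 2)), B), m) = Add(Mul(Add(m, 4), B), m) = Add(Mul(Add(4, m), B), m) = Add(Mul(B, Add(4, m)), m) = Add(m, Mul(B, Add(4, m))))
W = Rational(129169925, 344453136) (W = Add(Rational(3, 8), Mul(Rational(-1, 8), Pow(Add(-84454, Mul(Add(25362, -26464), Add(-23916, -15232))), -1))) = Add(Rational(3, 8), Mul(Rational(-1, 8), Pow(Add(-84454, Mul(-1102, -39148)), -1))) = Add(Rational(3, 8), Mul(Rational(-1, 8), Pow(Add(-84454, 43141096), -1))) = Add(Rational(3, 8), Mul(Rational(-1, 8), Pow(43056642, -1))) = Add(Rational(3, 8), Mul(Rational(-1, 8), Rational(1, 43056642))) = Add(Rational(3, 8), Rational(-1, 344453136)) = Rational(129169925, 344453136) ≈ 0.37500)
Mul(Function('o')(-211, -163), Pow(W, -1)) = Mul(Add(-211, Mul(-163, Add(4, -211))), Pow(Rational(129169925, 344453136), -1)) = Mul(Add(-211, Mul(-163, -207)), Rational(344453136, 129169925)) = Mul(Add(-211, 33741), Rational(344453136, 129169925)) = Mul(33530, Rational(344453136, 129169925)) = Rational(2309902730016, 25833985)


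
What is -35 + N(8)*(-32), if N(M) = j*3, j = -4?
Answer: 349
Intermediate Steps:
N(M) = -12 (N(M) = -4*3 = -12)
-35 + N(8)*(-32) = -35 - 12*(-32) = -35 + 384 = 349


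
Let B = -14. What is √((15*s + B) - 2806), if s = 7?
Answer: I*√2715 ≈ 52.106*I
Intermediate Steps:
√((15*s + B) - 2806) = √((15*7 - 14) - 2806) = √((105 - 14) - 2806) = √(91 - 2806) = √(-2715) = I*√2715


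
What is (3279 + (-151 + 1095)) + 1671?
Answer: 5894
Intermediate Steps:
(3279 + (-151 + 1095)) + 1671 = (3279 + 944) + 1671 = 4223 + 1671 = 5894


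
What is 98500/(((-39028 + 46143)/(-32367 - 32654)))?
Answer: -1280913700/1423 ≈ -9.0015e+5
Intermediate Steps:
98500/(((-39028 + 46143)/(-32367 - 32654))) = 98500/((7115/(-65021))) = 98500/((7115*(-1/65021))) = 98500/(-7115/65021) = 98500*(-65021/7115) = -1280913700/1423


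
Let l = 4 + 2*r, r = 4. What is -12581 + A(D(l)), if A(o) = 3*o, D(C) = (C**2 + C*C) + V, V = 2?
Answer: -11711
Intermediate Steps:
l = 12 (l = 4 + 2*4 = 4 + 8 = 12)
D(C) = 2 + 2*C**2 (D(C) = (C**2 + C*C) + 2 = (C**2 + C**2) + 2 = 2*C**2 + 2 = 2 + 2*C**2)
-12581 + A(D(l)) = -12581 + 3*(2 + 2*12**2) = -12581 + 3*(2 + 2*144) = -12581 + 3*(2 + 288) = -12581 + 3*290 = -12581 + 870 = -11711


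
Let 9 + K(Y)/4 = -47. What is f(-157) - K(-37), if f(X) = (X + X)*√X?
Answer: 224 - 314*I*√157 ≈ 224.0 - 3934.4*I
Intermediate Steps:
K(Y) = -224 (K(Y) = -36 + 4*(-47) = -36 - 188 = -224)
f(X) = 2*X^(3/2) (f(X) = (2*X)*√X = 2*X^(3/2))
f(-157) - K(-37) = 2*(-157)^(3/2) - 1*(-224) = 2*(-157*I*√157) + 224 = -314*I*√157 + 224 = 224 - 314*I*√157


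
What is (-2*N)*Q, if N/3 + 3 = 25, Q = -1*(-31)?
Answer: -4092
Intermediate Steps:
Q = 31
N = 66 (N = -9 + 3*25 = -9 + 75 = 66)
(-2*N)*Q = -2*66*31 = -132*31 = -4092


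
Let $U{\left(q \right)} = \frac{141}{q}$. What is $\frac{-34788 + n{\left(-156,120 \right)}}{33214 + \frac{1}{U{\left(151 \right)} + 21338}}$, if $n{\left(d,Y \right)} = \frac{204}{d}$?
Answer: $- \frac{1457265896719}{1391278894941} \approx -1.0474$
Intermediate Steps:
$\frac{-34788 + n{\left(-156,120 \right)}}{33214 + \frac{1}{U{\left(151 \right)} + 21338}} = \frac{-34788 + \frac{204}{-156}}{33214 + \frac{1}{\frac{141}{151} + 21338}} = \frac{-34788 + 204 \left(- \frac{1}{156}\right)}{33214 + \frac{1}{141 \cdot \frac{1}{151} + 21338}} = \frac{-34788 - \frac{17}{13}}{33214 + \frac{1}{\frac{141}{151} + 21338}} = - \frac{452261}{13 \left(33214 + \frac{1}{\frac{3222179}{151}}\right)} = - \frac{452261}{13 \left(33214 + \frac{151}{3222179}\right)} = - \frac{452261}{13 \cdot \frac{107021453457}{3222179}} = \left(- \frac{452261}{13}\right) \frac{3222179}{107021453457} = - \frac{1457265896719}{1391278894941}$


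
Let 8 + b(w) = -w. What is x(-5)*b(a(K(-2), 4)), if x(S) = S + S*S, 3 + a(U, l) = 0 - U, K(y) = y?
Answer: -140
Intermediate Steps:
a(U, l) = -3 - U (a(U, l) = -3 + (0 - U) = -3 - U)
x(S) = S + S²
b(w) = -8 - w
x(-5)*b(a(K(-2), 4)) = (-5*(1 - 5))*(-8 - (-3 - 1*(-2))) = (-5*(-4))*(-8 - (-3 + 2)) = 20*(-8 - 1*(-1)) = 20*(-8 + 1) = 20*(-7) = -140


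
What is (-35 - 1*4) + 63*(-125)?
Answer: -7914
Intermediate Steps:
(-35 - 1*4) + 63*(-125) = (-35 - 4) - 7875 = -39 - 7875 = -7914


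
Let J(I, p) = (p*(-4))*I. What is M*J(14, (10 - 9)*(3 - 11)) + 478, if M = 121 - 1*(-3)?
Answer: 56030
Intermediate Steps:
M = 124 (M = 121 + 3 = 124)
J(I, p) = -4*I*p (J(I, p) = (-4*p)*I = -4*I*p)
M*J(14, (10 - 9)*(3 - 11)) + 478 = 124*(-4*14*(10 - 9)*(3 - 11)) + 478 = 124*(-4*14*1*(-8)) + 478 = 124*(-4*14*(-8)) + 478 = 124*448 + 478 = 55552 + 478 = 56030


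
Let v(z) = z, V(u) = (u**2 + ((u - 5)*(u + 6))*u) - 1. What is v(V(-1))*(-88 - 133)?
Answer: -6630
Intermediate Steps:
V(u) = -1 + u**2 + u*(-5 + u)*(6 + u) (V(u) = (u**2 + ((-5 + u)*(6 + u))*u) - 1 = (u**2 + u*(-5 + u)*(6 + u)) - 1 = -1 + u**2 + u*(-5 + u)*(6 + u))
v(V(-1))*(-88 - 133) = (-1 + (-1)**3 - 30*(-1) + 2*(-1)**2)*(-88 - 133) = (-1 - 1 + 30 + 2*1)*(-221) = (-1 - 1 + 30 + 2)*(-221) = 30*(-221) = -6630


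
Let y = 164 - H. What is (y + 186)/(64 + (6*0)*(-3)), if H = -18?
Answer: 23/4 ≈ 5.7500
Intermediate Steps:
y = 182 (y = 164 - 1*(-18) = 164 + 18 = 182)
(y + 186)/(64 + (6*0)*(-3)) = (182 + 186)/(64 + (6*0)*(-3)) = 368/(64 + 0*(-3)) = 368/(64 + 0) = 368/64 = 368*(1/64) = 23/4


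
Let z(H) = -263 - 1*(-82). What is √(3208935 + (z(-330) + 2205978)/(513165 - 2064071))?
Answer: √7718478165366567578/1550906 ≈ 1791.3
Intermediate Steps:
z(H) = -181 (z(H) = -263 + 82 = -181)
√(3208935 + (z(-330) + 2205978)/(513165 - 2064071)) = √(3208935 + (-181 + 2205978)/(513165 - 2064071)) = √(3208935 + 2205797/(-1550906)) = √(3208935 + 2205797*(-1/1550906)) = √(3208935 - 2205797/1550906) = √(4976754339313/1550906) = √7718478165366567578/1550906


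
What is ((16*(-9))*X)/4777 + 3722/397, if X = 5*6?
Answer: 16064954/1896469 ≈ 8.4710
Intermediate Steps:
X = 30
((16*(-9))*X)/4777 + 3722/397 = ((16*(-9))*30)/4777 + 3722/397 = -144*30*(1/4777) + 3722*(1/397) = -4320*1/4777 + 3722/397 = -4320/4777 + 3722/397 = 16064954/1896469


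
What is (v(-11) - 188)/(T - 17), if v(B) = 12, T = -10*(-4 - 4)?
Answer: -176/63 ≈ -2.7937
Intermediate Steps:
T = 80 (T = -10*(-8) = 80)
(v(-11) - 188)/(T - 17) = (12 - 188)/(80 - 17) = -176/63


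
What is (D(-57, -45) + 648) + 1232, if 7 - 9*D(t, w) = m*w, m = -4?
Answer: 16747/9 ≈ 1860.8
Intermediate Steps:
D(t, w) = 7/9 + 4*w/9 (D(t, w) = 7/9 - (-4)*w/9 = 7/9 + 4*w/9)
(D(-57, -45) + 648) + 1232 = ((7/9 + (4/9)*(-45)) + 648) + 1232 = ((7/9 - 20) + 648) + 1232 = (-173/9 + 648) + 1232 = 5659/9 + 1232 = 16747/9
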